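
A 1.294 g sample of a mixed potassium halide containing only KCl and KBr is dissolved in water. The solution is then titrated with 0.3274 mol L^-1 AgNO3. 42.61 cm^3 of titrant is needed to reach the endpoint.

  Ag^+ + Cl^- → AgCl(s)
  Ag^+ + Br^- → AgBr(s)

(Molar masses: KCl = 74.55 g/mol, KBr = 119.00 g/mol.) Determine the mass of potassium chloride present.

n(AgNO3) = 0.04261 × 0.3274 = 0.01395 mol
Let x = n(KCl), y = n(KBr).
Titrant: 1x + 1y = 0.01395;  mass: 74.55x + 119.00y = 1.294
Solving, x = 8.236 × 10^-3 mol, y = 5.714 × 10^-3 mol
mass of KCl = 8.236 × 10^-3 × 74.55 = 0.6140 g

0.6140 g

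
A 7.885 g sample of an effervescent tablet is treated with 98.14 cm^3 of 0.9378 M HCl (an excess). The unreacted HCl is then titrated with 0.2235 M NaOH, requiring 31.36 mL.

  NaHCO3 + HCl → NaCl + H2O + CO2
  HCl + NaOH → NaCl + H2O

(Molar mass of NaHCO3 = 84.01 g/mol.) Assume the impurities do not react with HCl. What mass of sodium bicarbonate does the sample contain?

7.143 g

n(HCl) added = 0.09814 × 0.9378 = 0.09204 mol
n(NaOH) used in back-titration = 0.03136 × 0.2235 = 7.009 × 10^-3 mol
n(HCl) left over = 7.009 × 10^-3 mol (1:1 ratio)
n(HCl) consumed by analyte = 0.09204 − 7.009 × 10^-3 = 0.08503 mol
n(NaHCO3) = 0.08503 mol (1:1 ratio)
mass of NaHCO3 = 0.08503 × 84.01 = 7.143 g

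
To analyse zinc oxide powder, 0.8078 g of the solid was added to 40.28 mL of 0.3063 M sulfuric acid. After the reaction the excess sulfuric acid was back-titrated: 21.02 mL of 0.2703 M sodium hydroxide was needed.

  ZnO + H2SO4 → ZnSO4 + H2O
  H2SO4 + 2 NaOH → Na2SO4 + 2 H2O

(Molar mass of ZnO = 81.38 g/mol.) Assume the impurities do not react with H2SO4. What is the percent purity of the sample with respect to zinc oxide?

n(H2SO4) added = 0.04028 × 0.3063 = 0.01234 mol
n(NaOH) used in back-titration = 0.02102 × 0.2703 = 5.682 × 10^-3 mol
From the 1:2 ratio, n(H2SO4) left over = 1/2 × 5.682 × 10^-3 = 2.841 × 10^-3 mol
n(H2SO4) consumed by analyte = 0.01234 − 2.841 × 10^-3 = 9.497 × 10^-3 mol
n(ZnO) = 9.497 × 10^-3 mol (1:1 ratio)
mass of ZnO = 9.497 × 10^-3 × 81.38 = 0.7729 g
% ZnO = 0.7729 / 0.8078 × 100 = 95.67 %

95.67 %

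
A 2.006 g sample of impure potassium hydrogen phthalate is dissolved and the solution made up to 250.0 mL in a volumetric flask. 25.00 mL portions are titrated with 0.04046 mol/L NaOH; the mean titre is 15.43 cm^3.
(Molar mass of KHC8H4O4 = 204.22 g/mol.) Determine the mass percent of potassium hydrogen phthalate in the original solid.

KHC8H4O4 + NaOH → KNaC8H4O4 + H2O
n(NaOH) per titration = 0.01543 × 0.04046 = 6.243 × 10^-4 mol
n(KHC8H4O4) in each aliquot = 6.243 × 10^-4 mol (1:1 ratio)
n(KHC8H4O4) in the whole flask = 6.243 × 10^-4 × 250.0/25.00 = 6.243 × 10^-3 mol
mass of KHC8H4O4 = 6.243 × 10^-3 × 204.22 = 1.275 g
% KHC8H4O4 = 1.275 / 2.006 × 100 = 63.56 %

63.56 %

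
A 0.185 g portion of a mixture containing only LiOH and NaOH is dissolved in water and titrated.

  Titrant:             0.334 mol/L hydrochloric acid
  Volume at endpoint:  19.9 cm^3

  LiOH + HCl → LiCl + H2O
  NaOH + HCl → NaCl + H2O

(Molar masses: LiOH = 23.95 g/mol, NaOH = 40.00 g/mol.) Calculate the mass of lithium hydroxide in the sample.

0.121 g

n(HCl) = 0.0199 × 0.334 = 6.65 × 10^-3 mol
Let x = n(LiOH), y = n(NaOH).
Titrant: 1x + 1y = 6.65 × 10^-3;  mass: 23.95x + 40.00y = 0.185
Solving, x = 5.04 × 10^-3 mol, y = 1.61 × 10^-3 mol
mass of LiOH = 5.04 × 10^-3 × 23.95 = 0.121 g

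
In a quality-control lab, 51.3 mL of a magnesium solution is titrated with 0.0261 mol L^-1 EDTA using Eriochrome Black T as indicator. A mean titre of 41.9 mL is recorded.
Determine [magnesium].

Mg^2+ + EDTA^4- → [Mg(EDTA)]^2-
n(EDTA) = 0.0419 L × 0.0261 mol/L = 1.09 × 10^-3 mol
n(Mg2+) = 1.09 × 10^-3 mol (1:1 mole ratio)
[Mg2+] = 1.09 × 10^-3 mol / 0.0513 L = 0.0213 mol/L

0.0213 mol/L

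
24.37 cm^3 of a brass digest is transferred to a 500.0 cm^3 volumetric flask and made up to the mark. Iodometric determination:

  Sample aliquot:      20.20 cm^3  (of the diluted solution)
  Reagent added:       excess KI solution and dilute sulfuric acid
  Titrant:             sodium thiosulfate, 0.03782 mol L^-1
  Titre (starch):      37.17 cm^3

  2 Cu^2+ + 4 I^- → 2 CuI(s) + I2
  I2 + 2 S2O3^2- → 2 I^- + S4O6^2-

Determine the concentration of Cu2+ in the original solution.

1.428 mol/L

n(S2O3^2-) = 0.03717 × 0.03782 = 1.406 × 10^-3 mol
n(I2) = n(S2O3^2-)/2 = 7.029 × 10^-4 mol
From the 2:1 ratio, n(Cu2+) in the aliquot = 2/1 × 7.029 × 10^-4 = 1.406 × 10^-3 mol
[Cu2+]_dilute = 1.406 × 10^-3 / 0.02020 = 0.06959 mol/L
[Cu2+]_original = 0.06959 × 500.0/24.37 = 1.428 mol/L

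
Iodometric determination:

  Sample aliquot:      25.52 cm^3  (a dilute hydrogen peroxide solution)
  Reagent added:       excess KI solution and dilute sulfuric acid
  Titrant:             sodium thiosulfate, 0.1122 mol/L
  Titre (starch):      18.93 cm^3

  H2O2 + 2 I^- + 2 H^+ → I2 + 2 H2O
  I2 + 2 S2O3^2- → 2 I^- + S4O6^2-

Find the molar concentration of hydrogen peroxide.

0.04161 mol/L

n(S2O3^2-) = 0.01893 × 0.1122 = 2.124 × 10^-3 mol
n(I2) = n(S2O3^2-)/2 = 1.062 × 10^-3 mol
n(H2O2) in the aliquot = 1.062 × 10^-3 mol (1:1 ratio)
[H2O2] = 1.062 × 10^-3 / 0.02552 = 0.04161 mol/L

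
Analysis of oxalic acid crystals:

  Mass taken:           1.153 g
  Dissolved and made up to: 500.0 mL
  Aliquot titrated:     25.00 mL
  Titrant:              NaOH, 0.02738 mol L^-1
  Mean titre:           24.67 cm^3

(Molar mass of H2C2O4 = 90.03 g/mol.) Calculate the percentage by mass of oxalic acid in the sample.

H2C2O4 + 2 NaOH → Na2C2O4 + 2 H2O
n(NaOH) per titration = 0.02467 × 0.02738 = 6.755 × 10^-4 mol
From the 1:2 ratio, n(H2C2O4) in each aliquot = 1/2 × 6.755 × 10^-4 = 3.377 × 10^-4 mol
n(H2C2O4) in the whole flask = 3.377 × 10^-4 × 500.0/25.00 = 6.755 × 10^-3 mol
mass of H2C2O4 = 6.755 × 10^-3 × 90.03 = 0.6081 g
% H2C2O4 = 0.6081 / 1.153 × 100 = 52.74 %

52.74 %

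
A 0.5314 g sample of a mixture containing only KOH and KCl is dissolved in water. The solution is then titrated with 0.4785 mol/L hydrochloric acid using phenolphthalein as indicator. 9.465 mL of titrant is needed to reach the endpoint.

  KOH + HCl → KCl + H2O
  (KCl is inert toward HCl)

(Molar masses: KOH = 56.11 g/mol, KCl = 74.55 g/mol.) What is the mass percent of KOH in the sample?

47.82 %

n(HCl) = 0.009465 × 0.4785 = 4.529 × 10^-3 mol
Let x = n(KOH), y = n(KCl).
Titrant: 1x = 4.529 × 10^-3;  mass: 56.11x + 74.55y = 0.5314
Solving, x = 4.529 × 10^-3 mol, y = 3.719 × 10^-3 mol
mass of KOH = 4.529 × 10^-3 × 56.11 = 0.2541 g
% KOH = 0.2541 / 0.5314 × 100 = 47.82 %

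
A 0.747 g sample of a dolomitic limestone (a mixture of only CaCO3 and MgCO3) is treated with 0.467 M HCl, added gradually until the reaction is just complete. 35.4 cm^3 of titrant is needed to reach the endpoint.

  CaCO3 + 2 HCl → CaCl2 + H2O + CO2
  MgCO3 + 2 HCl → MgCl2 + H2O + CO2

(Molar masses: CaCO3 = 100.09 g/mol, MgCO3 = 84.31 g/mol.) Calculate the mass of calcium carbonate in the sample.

n(HCl) = 0.0354 × 0.467 = 0.0165 mol
Let x = n(CaCO3), y = n(MgCO3).
Titrant: 2x + 2y = 0.0165;  mass: 100.09x + 84.31y = 0.747
Solving, x = 3.18 × 10^-3 mol, y = 5.09 × 10^-3 mol
mass of CaCO3 = 3.18 × 10^-3 × 100.09 = 0.318 g

0.318 g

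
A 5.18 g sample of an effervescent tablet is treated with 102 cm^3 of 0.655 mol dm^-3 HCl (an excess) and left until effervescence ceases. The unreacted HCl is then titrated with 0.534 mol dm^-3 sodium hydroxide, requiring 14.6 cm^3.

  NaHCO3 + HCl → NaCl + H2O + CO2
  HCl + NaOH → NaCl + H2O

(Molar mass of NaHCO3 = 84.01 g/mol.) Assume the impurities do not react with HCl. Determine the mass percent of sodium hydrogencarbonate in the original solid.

95.7 %

n(HCl) added = 0.102 × 0.655 = 0.0668 mol
n(NaOH) used in back-titration = 0.0146 × 0.534 = 7.80 × 10^-3 mol
n(HCl) left over = 7.80 × 10^-3 mol (1:1 ratio)
n(HCl) consumed by analyte = 0.0668 − 7.80 × 10^-3 = 0.0590 mol
n(NaHCO3) = 0.0590 mol (1:1 ratio)
mass of NaHCO3 = 0.0590 × 84.01 = 4.96 g
% NaHCO3 = 4.96 / 5.18 × 100 = 95.7 %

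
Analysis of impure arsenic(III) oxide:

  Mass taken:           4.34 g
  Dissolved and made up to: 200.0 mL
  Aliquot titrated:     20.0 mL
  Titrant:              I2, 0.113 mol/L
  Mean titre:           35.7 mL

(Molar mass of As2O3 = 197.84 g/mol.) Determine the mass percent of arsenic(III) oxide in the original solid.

91.9 %

As2O3 + 2 I2 + 2 H2O → As2O5 + 4 HI
n(I2) per titration = 0.0357 × 0.113 = 4.03 × 10^-3 mol
From the 1:2 ratio, n(As2O3) in each aliquot = 1/2 × 4.03 × 10^-3 = 2.02 × 10^-3 mol
n(As2O3) in the whole flask = 2.02 × 10^-3 × 200.0/20.0 = 0.0202 mol
mass of As2O3 = 0.0202 × 197.84 = 3.99 g
% As2O3 = 3.99 / 4.34 × 100 = 91.9 %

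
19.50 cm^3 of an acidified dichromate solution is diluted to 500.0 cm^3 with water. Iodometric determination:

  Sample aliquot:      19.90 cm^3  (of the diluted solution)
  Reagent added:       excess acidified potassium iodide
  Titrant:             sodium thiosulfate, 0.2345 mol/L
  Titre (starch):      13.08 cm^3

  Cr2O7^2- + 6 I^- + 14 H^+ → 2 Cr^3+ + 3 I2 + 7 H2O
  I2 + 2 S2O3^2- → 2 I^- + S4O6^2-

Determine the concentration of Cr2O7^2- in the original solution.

0.6587 mol/L

n(S2O3^2-) = 0.01308 × 0.2345 = 3.067 × 10^-3 mol
n(I2) = n(S2O3^2-)/2 = 1.534 × 10^-3 mol
From the 1:3 ratio, n(Cr2O7^2-) in the aliquot = 1/3 × 1.534 × 10^-3 = 5.112 × 10^-4 mol
[Cr2O7^2-]_dilute = 5.112 × 10^-4 / 0.01990 = 0.02569 mol/L
[Cr2O7^2-]_original = 0.02569 × 500.0/19.50 = 0.6587 mol/L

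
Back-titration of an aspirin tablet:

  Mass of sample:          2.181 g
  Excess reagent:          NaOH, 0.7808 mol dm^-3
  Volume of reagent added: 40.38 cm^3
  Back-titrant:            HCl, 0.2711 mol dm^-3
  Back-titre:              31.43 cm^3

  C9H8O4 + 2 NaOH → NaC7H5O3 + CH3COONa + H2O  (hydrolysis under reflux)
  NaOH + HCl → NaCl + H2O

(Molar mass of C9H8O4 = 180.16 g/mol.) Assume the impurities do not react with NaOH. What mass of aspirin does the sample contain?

n(NaOH) added = 0.04038 × 0.7808 = 0.03153 mol
n(HCl) used in back-titration = 0.03143 × 0.2711 = 8.521 × 10^-3 mol
n(NaOH) left over = 8.521 × 10^-3 mol (1:1 ratio)
n(NaOH) consumed by analyte = 0.03153 − 8.521 × 10^-3 = 0.02301 mol
From the 1:2 ratio, n(C9H8O4) = 1/2 × 0.02301 = 0.01150 mol
mass of C9H8O4 = 0.01150 × 180.16 = 2.073 g

2.073 g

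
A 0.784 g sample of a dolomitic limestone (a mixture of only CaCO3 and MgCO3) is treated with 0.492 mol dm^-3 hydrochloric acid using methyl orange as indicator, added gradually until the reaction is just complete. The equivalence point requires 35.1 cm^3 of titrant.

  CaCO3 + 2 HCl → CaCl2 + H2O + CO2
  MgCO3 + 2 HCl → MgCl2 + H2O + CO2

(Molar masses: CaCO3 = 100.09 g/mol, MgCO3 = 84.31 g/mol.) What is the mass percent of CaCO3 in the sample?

45.3 %

n(HCl) = 0.0351 × 0.492 = 0.0173 mol
Let x = n(CaCO3), y = n(MgCO3).
Titrant: 2x + 2y = 0.0173;  mass: 100.09x + 84.31y = 0.784
Solving, x = 3.55 × 10^-3 mol, y = 5.08 × 10^-3 mol
mass of CaCO3 = 3.55 × 10^-3 × 100.09 = 0.355 g
% CaCO3 = 0.355 / 0.784 × 100 = 45.3 %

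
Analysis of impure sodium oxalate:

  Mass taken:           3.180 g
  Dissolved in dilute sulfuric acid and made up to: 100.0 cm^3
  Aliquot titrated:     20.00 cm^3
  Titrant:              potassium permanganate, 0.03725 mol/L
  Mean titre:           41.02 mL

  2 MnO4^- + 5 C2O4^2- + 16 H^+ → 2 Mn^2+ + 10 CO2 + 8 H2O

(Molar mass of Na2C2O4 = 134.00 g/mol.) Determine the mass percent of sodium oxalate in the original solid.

n(KMnO4) per titration = 0.04102 × 0.03725 = 1.528 × 10^-3 mol
From the 5:2 ratio, n(Na2C2O4) in each aliquot = 5/2 × 1.528 × 10^-3 = 3.820 × 10^-3 mol
n(Na2C2O4) in the whole flask = 3.820 × 10^-3 × 100.0/20.00 = 0.01910 mol
mass of Na2C2O4 = 0.01910 × 134.00 = 2.559 g
% Na2C2O4 = 2.559 / 3.180 × 100 = 80.48 %

80.48 %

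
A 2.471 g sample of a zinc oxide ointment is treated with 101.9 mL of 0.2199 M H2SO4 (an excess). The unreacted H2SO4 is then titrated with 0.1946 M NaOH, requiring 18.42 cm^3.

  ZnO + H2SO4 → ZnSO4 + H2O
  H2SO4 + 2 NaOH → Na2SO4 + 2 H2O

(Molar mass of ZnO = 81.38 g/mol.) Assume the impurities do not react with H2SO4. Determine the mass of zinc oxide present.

n(H2SO4) added = 0.1019 × 0.2199 = 0.02241 mol
n(NaOH) used in back-titration = 0.01842 × 0.1946 = 3.585 × 10^-3 mol
From the 1:2 ratio, n(H2SO4) left over = 1/2 × 3.585 × 10^-3 = 1.792 × 10^-3 mol
n(H2SO4) consumed by analyte = 0.02241 − 1.792 × 10^-3 = 0.02062 mol
n(ZnO) = 0.02062 mol (1:1 ratio)
mass of ZnO = 0.02062 × 81.38 = 1.678 g

1.678 g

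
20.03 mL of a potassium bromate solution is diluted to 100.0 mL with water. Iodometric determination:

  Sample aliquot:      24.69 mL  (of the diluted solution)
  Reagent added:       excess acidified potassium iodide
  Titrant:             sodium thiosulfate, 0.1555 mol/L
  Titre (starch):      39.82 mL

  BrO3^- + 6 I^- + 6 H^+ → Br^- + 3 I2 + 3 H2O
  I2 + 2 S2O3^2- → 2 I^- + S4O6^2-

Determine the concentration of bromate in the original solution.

n(S2O3^2-) = 0.03982 × 0.1555 = 6.192 × 10^-3 mol
n(I2) = n(S2O3^2-)/2 = 3.096 × 10^-3 mol
From the 1:3 ratio, n(BrO3^-) in the aliquot = 1/3 × 3.096 × 10^-3 = 1.032 × 10^-3 mol
[BrO3^-]_dilute = 1.032 × 10^-3 / 0.02469 = 0.04180 mol/L
[BrO3^-]_original = 0.04180 × 100.0/20.03 = 0.2087 mol/L

0.2087 mol/L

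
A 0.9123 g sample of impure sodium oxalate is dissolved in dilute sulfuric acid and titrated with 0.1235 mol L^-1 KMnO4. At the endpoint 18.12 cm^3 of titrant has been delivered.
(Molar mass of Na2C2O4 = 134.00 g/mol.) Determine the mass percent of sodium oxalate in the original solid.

2 MnO4^- + 5 C2O4^2- + 16 H^+ → 2 Mn^2+ + 10 CO2 + 8 H2O
n(KMnO4) = 0.01812 L × 0.1235 mol/L = 2.238 × 10^-3 mol
From the 5:2 ratio, n(Na2C2O4) = 5/2 × 2.238 × 10^-3 = 5.595 × 10^-3 mol
mass of Na2C2O4 = 5.595 × 10^-3 × 134.00 g/mol = 0.7497 g
% Na2C2O4 = 0.7497 / 0.9123 × 100 = 82.17 %

82.17 %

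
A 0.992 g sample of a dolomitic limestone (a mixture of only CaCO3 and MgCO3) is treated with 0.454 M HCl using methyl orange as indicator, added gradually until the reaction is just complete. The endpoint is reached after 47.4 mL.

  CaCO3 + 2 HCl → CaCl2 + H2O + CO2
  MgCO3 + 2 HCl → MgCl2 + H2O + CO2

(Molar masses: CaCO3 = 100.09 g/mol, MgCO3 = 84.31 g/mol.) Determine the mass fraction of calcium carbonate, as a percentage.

54.2 %

n(HCl) = 0.0474 × 0.454 = 0.0215 mol
Let x = n(CaCO3), y = n(MgCO3).
Titrant: 2x + 2y = 0.0215;  mass: 100.09x + 84.31y = 0.992
Solving, x = 5.38 × 10^-3 mol, y = 5.38 × 10^-3 mol
mass of CaCO3 = 5.38 × 10^-3 × 100.09 = 0.538 g
% CaCO3 = 0.538 / 0.992 × 100 = 54.2 %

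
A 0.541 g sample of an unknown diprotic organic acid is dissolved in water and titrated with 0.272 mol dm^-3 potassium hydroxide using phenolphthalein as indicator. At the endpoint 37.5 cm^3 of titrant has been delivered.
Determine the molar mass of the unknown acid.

n(KOH) = 0.0375 L × 0.272 mol/L = 0.0102 mol
From the 1:2 ratio, n(H2A) = 1/2 × 0.0102 = 5.10 × 10^-3 mol
M = m / n = 0.541 g / 5.10 × 10^-3 mol = 106 g/mol

106 g/mol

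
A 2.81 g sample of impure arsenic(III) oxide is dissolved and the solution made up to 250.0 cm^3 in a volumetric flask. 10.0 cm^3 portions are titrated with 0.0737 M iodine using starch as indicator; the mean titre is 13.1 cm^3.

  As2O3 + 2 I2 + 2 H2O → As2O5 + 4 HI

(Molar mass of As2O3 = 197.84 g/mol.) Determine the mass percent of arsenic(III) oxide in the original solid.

n(I2) per titration = 0.0131 × 0.0737 = 9.65 × 10^-4 mol
From the 1:2 ratio, n(As2O3) in each aliquot = 1/2 × 9.65 × 10^-4 = 4.83 × 10^-4 mol
n(As2O3) in the whole flask = 4.83 × 10^-4 × 250.0/10.0 = 0.0121 mol
mass of As2O3 = 0.0121 × 197.84 = 2.39 g
% As2O3 = 2.39 / 2.81 × 100 = 85.0 %

85.0 %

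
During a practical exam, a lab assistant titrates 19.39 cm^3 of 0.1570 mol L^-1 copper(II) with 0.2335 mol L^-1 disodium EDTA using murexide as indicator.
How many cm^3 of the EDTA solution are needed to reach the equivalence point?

13.04 mL

Cu^2+ + EDTA^4- → [Cu(EDTA)]^2-
n(Cu2+) = 0.01939 L × 0.1570 mol/L = 3.044 × 10^-3 mol
n(EDTA) = 3.044 × 10^-3 mol (1:1 stoichiometry)
V(EDTA) = 3.044 × 10^-3 mol / 0.2335 mol/L = 0.01304 L = 13.04 mL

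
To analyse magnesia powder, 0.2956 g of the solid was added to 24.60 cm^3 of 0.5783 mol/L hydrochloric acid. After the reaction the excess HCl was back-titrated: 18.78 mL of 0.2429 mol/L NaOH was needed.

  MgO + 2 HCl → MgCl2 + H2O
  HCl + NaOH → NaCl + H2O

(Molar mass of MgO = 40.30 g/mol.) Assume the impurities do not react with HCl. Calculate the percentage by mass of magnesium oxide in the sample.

65.88 %

n(HCl) added = 0.02460 × 0.5783 = 0.01423 mol
n(NaOH) used in back-titration = 0.01878 × 0.2429 = 4.562 × 10^-3 mol
n(HCl) left over = 4.562 × 10^-3 mol (1:1 ratio)
n(HCl) consumed by analyte = 0.01423 − 4.562 × 10^-3 = 9.665 × 10^-3 mol
From the 1:2 ratio, n(MgO) = 1/2 × 9.665 × 10^-3 = 4.832 × 10^-3 mol
mass of MgO = 4.832 × 10^-3 × 40.30 = 0.1947 g
% MgO = 0.1947 / 0.2956 × 100 = 65.88 %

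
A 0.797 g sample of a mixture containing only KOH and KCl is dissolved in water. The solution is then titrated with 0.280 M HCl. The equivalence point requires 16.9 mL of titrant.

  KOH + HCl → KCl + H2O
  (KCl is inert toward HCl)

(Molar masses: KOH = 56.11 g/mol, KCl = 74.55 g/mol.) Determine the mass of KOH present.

0.266 g

n(HCl) = 0.0169 × 0.280 = 4.73 × 10^-3 mol
Let x = n(KOH), y = n(KCl).
Titrant: 1x = 4.73 × 10^-3;  mass: 56.11x + 74.55y = 0.797
Solving, x = 4.73 × 10^-3 mol, y = 7.13 × 10^-3 mol
mass of KOH = 4.73 × 10^-3 × 56.11 = 0.266 g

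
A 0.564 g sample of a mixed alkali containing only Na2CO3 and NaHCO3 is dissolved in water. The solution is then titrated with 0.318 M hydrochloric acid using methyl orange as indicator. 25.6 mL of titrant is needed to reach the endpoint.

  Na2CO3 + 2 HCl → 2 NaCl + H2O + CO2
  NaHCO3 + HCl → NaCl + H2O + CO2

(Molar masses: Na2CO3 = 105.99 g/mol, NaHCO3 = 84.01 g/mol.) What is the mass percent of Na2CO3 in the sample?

n(HCl) = 0.0256 × 0.318 = 8.14 × 10^-3 mol
Let x = n(Na2CO3), y = n(NaHCO3).
Titrant: 2x + 1y = 8.14 × 10^-3;  mass: 105.99x + 84.01y = 0.564
Solving, x = 1.93 × 10^-3 mol, y = 4.27 × 10^-3 mol
mass of Na2CO3 = 1.93 × 10^-3 × 105.99 = 0.205 g
% Na2CO3 = 0.205 / 0.564 × 100 = 36.3 %

36.3 %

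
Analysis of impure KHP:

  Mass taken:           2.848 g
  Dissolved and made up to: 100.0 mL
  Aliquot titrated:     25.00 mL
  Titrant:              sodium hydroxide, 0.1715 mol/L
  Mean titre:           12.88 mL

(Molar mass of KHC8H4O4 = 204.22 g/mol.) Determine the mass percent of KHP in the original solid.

KHC8H4O4 + NaOH → KNaC8H4O4 + H2O
n(NaOH) per titration = 0.01288 × 0.1715 = 2.209 × 10^-3 mol
n(KHC8H4O4) in each aliquot = 2.209 × 10^-3 mol (1:1 ratio)
n(KHC8H4O4) in the whole flask = 2.209 × 10^-3 × 100.0/25.00 = 8.836 × 10^-3 mol
mass of KHC8H4O4 = 8.836 × 10^-3 × 204.22 = 1.804 g
% KHC8H4O4 = 1.804 / 2.848 × 100 = 63.36 %

63.36 %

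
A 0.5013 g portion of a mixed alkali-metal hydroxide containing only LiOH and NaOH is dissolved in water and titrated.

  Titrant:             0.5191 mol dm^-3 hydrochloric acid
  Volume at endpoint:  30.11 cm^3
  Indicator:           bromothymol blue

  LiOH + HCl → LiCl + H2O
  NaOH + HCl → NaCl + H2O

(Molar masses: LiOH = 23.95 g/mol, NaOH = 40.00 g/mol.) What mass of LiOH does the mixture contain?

n(HCl) = 0.03011 × 0.5191 = 0.01563 mol
Let x = n(LiOH), y = n(NaOH).
Titrant: 1x + 1y = 0.01563;  mass: 23.95x + 40.00y = 0.5013
Solving, x = 7.720 × 10^-3 mol, y = 7.910 × 10^-3 mol
mass of LiOH = 7.720 × 10^-3 × 23.95 = 0.1849 g

0.1849 g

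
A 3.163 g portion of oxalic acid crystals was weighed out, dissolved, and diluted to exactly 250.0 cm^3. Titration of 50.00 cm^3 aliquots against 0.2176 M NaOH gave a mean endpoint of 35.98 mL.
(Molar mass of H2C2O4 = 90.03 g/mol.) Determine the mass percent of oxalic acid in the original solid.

H2C2O4 + 2 NaOH → Na2C2O4 + 2 H2O
n(NaOH) per titration = 0.03598 × 0.2176 = 7.829 × 10^-3 mol
From the 1:2 ratio, n(H2C2O4) in each aliquot = 1/2 × 7.829 × 10^-3 = 3.915 × 10^-3 mol
n(H2C2O4) in the whole flask = 3.915 × 10^-3 × 250.0/50.00 = 0.01957 mol
mass of H2C2O4 = 0.01957 × 90.03 = 1.762 g
% H2C2O4 = 1.762 / 3.163 × 100 = 55.71 %

55.71 %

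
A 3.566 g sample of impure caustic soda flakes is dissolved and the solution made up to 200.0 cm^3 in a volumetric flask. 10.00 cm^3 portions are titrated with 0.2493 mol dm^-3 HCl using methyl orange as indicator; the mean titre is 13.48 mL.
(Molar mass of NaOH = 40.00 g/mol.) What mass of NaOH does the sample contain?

2.688 g

NaOH + HCl → NaCl + H2O
n(HCl) per titration = 0.01348 × 0.2493 = 3.361 × 10^-3 mol
n(NaOH) in each aliquot = 3.361 × 10^-3 mol (1:1 ratio)
n(NaOH) in the whole flask = 3.361 × 10^-3 × 200.0/10.00 = 0.06721 mol
mass of NaOH = 0.06721 × 40.00 = 2.688 g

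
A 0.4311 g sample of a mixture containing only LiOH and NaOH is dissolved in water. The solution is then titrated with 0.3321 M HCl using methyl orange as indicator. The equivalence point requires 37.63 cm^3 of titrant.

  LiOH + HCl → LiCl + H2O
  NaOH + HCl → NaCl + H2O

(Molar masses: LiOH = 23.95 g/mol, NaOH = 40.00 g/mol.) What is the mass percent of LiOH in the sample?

23.81 %

n(HCl) = 0.03763 × 0.3321 = 0.01250 mol
Let x = n(LiOH), y = n(NaOH).
Titrant: 1x + 1y = 0.01250;  mass: 23.95x + 40.00y = 0.4311
Solving, x = 4.285 × 10^-3 mol, y = 8.212 × 10^-3 mol
mass of LiOH = 4.285 × 10^-3 × 23.95 = 0.1026 g
% LiOH = 0.1026 / 0.4311 × 100 = 23.81 %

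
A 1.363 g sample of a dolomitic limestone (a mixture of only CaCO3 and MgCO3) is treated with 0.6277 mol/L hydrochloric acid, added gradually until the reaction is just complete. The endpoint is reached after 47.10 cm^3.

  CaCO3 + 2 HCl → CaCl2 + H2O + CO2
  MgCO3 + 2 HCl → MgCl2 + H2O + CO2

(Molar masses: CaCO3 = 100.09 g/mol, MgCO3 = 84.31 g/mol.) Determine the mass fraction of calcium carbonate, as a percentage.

54.31 %

n(HCl) = 0.04710 × 0.6277 = 0.02956 mol
Let x = n(CaCO3), y = n(MgCO3).
Titrant: 2x + 2y = 0.02956;  mass: 100.09x + 84.31y = 1.363
Solving, x = 7.396 × 10^-3 mol, y = 7.387 × 10^-3 mol
mass of CaCO3 = 7.396 × 10^-3 × 100.09 = 0.7402 g
% CaCO3 = 0.7402 / 1.363 × 100 = 54.31 %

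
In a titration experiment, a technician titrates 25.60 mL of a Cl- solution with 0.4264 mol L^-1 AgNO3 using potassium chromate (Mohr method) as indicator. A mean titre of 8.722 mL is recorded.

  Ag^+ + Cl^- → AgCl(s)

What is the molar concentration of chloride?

n(AgNO3) = 0.008722 L × 0.4264 mol/L = 3.719 × 10^-3 mol
n(Cl-) = 3.719 × 10^-3 mol (1:1 mole ratio)
[Cl-] = 3.719 × 10^-3 mol / 0.02560 L = 0.1453 mol/L

0.1453 mol/L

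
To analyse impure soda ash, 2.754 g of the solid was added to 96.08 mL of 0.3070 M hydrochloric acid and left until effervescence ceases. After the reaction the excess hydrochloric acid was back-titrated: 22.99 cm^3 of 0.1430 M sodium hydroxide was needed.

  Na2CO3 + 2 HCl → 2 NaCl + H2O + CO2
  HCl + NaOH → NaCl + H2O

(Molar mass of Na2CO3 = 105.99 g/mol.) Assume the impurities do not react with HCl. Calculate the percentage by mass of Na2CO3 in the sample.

50.43 %

n(HCl) added = 0.09608 × 0.3070 = 0.02950 mol
n(NaOH) used in back-titration = 0.02299 × 0.1430 = 3.288 × 10^-3 mol
n(HCl) left over = 3.288 × 10^-3 mol (1:1 ratio)
n(HCl) consumed by analyte = 0.02950 − 3.288 × 10^-3 = 0.02621 mol
From the 1:2 ratio, n(Na2CO3) = 1/2 × 0.02621 = 0.01310 mol
mass of Na2CO3 = 0.01310 × 105.99 = 1.389 g
% Na2CO3 = 1.389 / 2.754 × 100 = 50.43 %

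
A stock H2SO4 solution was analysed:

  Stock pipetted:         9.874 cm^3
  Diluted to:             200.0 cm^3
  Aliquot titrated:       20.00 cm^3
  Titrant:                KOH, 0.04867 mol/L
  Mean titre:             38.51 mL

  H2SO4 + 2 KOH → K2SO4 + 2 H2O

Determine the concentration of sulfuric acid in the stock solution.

n(KOH) = 0.03851 × 0.04867 = 1.874 × 10^-3 mol
From the 1:2 ratio, n(H2SO4) in the aliquot = 1/2 × 1.874 × 10^-3 = 9.371 × 10^-4 mol
[H2SO4]_dilute = 9.371 × 10^-4 / 0.02000 = 0.04686 mol/L
Dilution factor = 200.0 / 9.874 = 20.26
[H2SO4]_stock = 0.04686 × 20.26 = 0.9491 mol/L

0.9491 mol/L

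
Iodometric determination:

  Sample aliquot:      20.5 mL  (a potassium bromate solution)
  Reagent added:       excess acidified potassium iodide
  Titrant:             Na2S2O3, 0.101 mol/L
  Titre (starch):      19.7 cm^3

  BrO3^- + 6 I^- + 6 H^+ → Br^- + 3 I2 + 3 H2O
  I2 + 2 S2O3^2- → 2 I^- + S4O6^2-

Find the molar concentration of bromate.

n(S2O3^2-) = 0.0197 × 0.101 = 1.99 × 10^-3 mol
n(I2) = n(S2O3^2-)/2 = 9.95 × 10^-4 mol
From the 1:3 ratio, n(BrO3^-) in the aliquot = 1/3 × 9.95 × 10^-4 = 3.32 × 10^-4 mol
[BrO3^-] = 3.32 × 10^-4 / 0.0205 = 0.0162 mol/L

0.0162 mol/L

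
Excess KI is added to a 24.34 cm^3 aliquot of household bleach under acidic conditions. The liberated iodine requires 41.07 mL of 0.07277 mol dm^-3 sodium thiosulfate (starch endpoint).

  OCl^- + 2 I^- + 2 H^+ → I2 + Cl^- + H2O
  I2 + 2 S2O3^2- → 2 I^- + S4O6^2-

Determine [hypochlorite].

0.06139 mol/L

n(S2O3^2-) = 0.04107 × 0.07277 = 2.989 × 10^-3 mol
n(I2) = n(S2O3^2-)/2 = 1.494 × 10^-3 mol
n(OCl^-) in the aliquot = 1.494 × 10^-3 mol (1:1 ratio)
[OCl^-] = 1.494 × 10^-3 / 0.02434 = 0.06139 mol/L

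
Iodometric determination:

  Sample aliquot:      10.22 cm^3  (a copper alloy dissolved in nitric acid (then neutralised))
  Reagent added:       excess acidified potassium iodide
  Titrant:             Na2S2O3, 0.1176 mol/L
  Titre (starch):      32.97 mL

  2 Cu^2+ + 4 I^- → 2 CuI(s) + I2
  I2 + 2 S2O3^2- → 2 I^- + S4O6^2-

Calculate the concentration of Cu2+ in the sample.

0.3794 mol/L

n(S2O3^2-) = 0.03297 × 0.1176 = 3.877 × 10^-3 mol
n(I2) = n(S2O3^2-)/2 = 1.939 × 10^-3 mol
From the 2:1 ratio, n(Cu2+) in the aliquot = 2/1 × 1.939 × 10^-3 = 3.877 × 10^-3 mol
[Cu2+] = 3.877 × 10^-3 / 0.01022 = 0.3794 mol/L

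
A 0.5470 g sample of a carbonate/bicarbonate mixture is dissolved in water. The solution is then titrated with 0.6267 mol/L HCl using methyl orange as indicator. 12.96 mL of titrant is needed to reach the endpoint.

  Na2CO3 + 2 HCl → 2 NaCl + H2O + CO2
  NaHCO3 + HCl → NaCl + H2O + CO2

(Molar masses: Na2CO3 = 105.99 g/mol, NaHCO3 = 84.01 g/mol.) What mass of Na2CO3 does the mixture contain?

0.2312 g

n(HCl) = 0.01296 × 0.6267 = 8.122 × 10^-3 mol
Let x = n(Na2CO3), y = n(NaHCO3).
Titrant: 2x + 1y = 8.122 × 10^-3;  mass: 105.99x + 84.01y = 0.5470
Solving, x = 2.182 × 10^-3 mol, y = 3.759 × 10^-3 mol
mass of Na2CO3 = 2.182 × 10^-3 × 105.99 = 0.2312 g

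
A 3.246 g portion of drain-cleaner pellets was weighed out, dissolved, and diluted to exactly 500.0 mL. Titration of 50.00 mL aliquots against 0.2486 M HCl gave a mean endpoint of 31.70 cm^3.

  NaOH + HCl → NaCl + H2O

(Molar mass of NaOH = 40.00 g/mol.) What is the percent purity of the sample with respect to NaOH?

97.11 %

n(HCl) per titration = 0.03170 × 0.2486 = 7.881 × 10^-3 mol
n(NaOH) in each aliquot = 7.881 × 10^-3 mol (1:1 ratio)
n(NaOH) in the whole flask = 7.881 × 10^-3 × 500.0/50.00 = 0.07881 mol
mass of NaOH = 0.07881 × 40.00 = 3.152 g
% NaOH = 3.152 / 3.246 × 100 = 97.11 %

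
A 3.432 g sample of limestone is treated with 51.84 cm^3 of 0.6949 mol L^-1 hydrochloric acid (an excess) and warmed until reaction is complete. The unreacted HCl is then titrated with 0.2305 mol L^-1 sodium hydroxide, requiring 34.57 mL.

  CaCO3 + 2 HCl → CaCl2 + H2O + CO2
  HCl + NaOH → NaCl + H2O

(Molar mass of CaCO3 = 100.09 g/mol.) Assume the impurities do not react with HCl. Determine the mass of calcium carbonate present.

1.404 g

n(HCl) added = 0.05184 × 0.6949 = 0.03602 mol
n(NaOH) used in back-titration = 0.03457 × 0.2305 = 7.968 × 10^-3 mol
n(HCl) left over = 7.968 × 10^-3 mol (1:1 ratio)
n(HCl) consumed by analyte = 0.03602 − 7.968 × 10^-3 = 0.02806 mol
From the 1:2 ratio, n(CaCO3) = 1/2 × 0.02806 = 0.01403 mol
mass of CaCO3 = 0.01403 × 100.09 = 1.404 g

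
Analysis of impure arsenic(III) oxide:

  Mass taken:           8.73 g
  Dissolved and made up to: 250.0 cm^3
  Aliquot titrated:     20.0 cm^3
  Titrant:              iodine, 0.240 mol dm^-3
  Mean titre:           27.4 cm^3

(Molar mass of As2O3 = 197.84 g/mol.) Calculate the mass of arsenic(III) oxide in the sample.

As2O3 + 2 I2 + 2 H2O → As2O5 + 4 HI
n(I2) per titration = 0.0274 × 0.240 = 6.58 × 10^-3 mol
From the 1:2 ratio, n(As2O3) in each aliquot = 1/2 × 6.58 × 10^-3 = 3.29 × 10^-3 mol
n(As2O3) in the whole flask = 3.29 × 10^-3 × 250.0/20.0 = 0.0411 mol
mass of As2O3 = 0.0411 × 197.84 = 8.13 g

8.13 g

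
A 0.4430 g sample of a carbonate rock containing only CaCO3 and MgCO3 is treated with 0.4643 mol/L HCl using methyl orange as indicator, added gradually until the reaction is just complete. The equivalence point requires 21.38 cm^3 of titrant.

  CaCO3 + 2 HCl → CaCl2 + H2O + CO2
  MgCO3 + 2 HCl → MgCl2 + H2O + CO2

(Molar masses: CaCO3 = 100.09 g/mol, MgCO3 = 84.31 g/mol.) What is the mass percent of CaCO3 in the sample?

n(HCl) = 0.02138 × 0.4643 = 9.927 × 10^-3 mol
Let x = n(CaCO3), y = n(MgCO3).
Titrant: 2x + 2y = 9.927 × 10^-3;  mass: 100.09x + 84.31y = 0.4430
Solving, x = 1.555 × 10^-3 mol, y = 3.408 × 10^-3 mol
mass of CaCO3 = 1.555 × 10^-3 × 100.09 = 0.1556 g
% CaCO3 = 0.1556 / 0.4430 × 100 = 35.13 %

35.13 %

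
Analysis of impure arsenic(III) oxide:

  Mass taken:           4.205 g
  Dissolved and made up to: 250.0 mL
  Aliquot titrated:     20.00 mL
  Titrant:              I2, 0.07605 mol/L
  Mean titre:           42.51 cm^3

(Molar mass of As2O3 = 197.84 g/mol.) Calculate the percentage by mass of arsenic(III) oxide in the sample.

As2O3 + 2 I2 + 2 H2O → As2O5 + 4 HI
n(I2) per titration = 0.04251 × 0.07605 = 3.233 × 10^-3 mol
From the 1:2 ratio, n(As2O3) in each aliquot = 1/2 × 3.233 × 10^-3 = 1.616 × 10^-3 mol
n(As2O3) in the whole flask = 1.616 × 10^-3 × 250.0/20.00 = 0.02021 mol
mass of As2O3 = 0.02021 × 197.84 = 3.997 g
% As2O3 = 3.997 / 4.205 × 100 = 95.06 %

95.06 %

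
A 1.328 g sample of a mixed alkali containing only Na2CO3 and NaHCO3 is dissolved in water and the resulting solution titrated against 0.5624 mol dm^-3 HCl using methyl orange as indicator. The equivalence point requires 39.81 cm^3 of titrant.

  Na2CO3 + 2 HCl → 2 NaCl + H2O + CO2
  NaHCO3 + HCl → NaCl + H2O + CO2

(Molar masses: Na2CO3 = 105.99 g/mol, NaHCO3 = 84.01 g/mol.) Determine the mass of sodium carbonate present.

n(HCl) = 0.03981 × 0.5624 = 0.02239 mol
Let x = n(Na2CO3), y = n(NaHCO3).
Titrant: 2x + 1y = 0.02239;  mass: 105.99x + 84.01y = 1.328
Solving, x = 8.914 × 10^-3 mol, y = 4.562 × 10^-3 mol
mass of Na2CO3 = 8.914 × 10^-3 × 105.99 = 0.9448 g

0.9448 g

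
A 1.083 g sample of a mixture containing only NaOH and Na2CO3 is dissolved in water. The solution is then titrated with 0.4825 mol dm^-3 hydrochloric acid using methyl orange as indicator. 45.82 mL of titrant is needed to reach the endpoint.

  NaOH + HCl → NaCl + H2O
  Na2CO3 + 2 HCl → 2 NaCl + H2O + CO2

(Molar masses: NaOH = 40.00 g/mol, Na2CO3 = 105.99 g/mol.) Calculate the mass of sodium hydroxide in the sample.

n(HCl) = 0.04582 × 0.4825 = 0.02211 mol
Let x = n(NaOH), y = n(Na2CO3).
Titrant: 1x + 2y = 0.02211;  mass: 40.00x + 105.99y = 1.083
Solving, x = 6.820 × 10^-3 mol, y = 7.644 × 10^-3 mol
mass of NaOH = 6.820 × 10^-3 × 40.00 = 0.2728 g

0.2728 g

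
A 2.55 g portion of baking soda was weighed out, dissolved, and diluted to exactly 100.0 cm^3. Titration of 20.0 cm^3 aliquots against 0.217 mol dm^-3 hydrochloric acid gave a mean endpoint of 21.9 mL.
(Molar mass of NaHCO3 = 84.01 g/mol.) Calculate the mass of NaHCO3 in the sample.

2.00 g

NaHCO3 + HCl → NaCl + H2O + CO2
n(HCl) per titration = 0.0219 × 0.217 = 4.75 × 10^-3 mol
n(NaHCO3) in each aliquot = 4.75 × 10^-3 mol (1:1 ratio)
n(NaHCO3) in the whole flask = 4.75 × 10^-3 × 100.0/20.0 = 0.0238 mol
mass of NaHCO3 = 0.0238 × 84.01 = 2.00 g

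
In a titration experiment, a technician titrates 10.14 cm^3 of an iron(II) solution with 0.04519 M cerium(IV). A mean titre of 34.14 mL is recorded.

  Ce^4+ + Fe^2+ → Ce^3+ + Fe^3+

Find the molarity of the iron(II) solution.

n(Ce4+) = 0.03414 L × 0.04519 mol/L = 1.543 × 10^-3 mol
n(Fe2+) = 1.543 × 10^-3 mol (1:1 mole ratio)
[Fe2+] = 1.543 × 10^-3 mol / 0.01014 L = 0.1521 mol/L

0.1521 M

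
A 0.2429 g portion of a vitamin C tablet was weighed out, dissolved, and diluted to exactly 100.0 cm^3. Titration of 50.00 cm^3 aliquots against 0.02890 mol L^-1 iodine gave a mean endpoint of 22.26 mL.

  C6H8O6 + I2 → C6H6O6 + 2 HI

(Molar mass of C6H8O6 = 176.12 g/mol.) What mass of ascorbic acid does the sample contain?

n(I2) per titration = 0.02226 × 0.02890 = 6.433 × 10^-4 mol
n(C6H8O6) in each aliquot = 6.433 × 10^-4 mol (1:1 ratio)
n(C6H8O6) in the whole flask = 6.433 × 10^-4 × 100.0/50.00 = 1.287 × 10^-3 mol
mass of C6H8O6 = 1.287 × 10^-3 × 176.12 = 0.2266 g

0.2266 g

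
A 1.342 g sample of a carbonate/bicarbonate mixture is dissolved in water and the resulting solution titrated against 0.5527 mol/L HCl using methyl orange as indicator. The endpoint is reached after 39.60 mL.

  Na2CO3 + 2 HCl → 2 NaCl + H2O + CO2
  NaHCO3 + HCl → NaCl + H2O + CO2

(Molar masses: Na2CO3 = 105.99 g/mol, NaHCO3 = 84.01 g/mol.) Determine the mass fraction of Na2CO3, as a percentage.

63.24 %

n(HCl) = 0.03960 × 0.5527 = 0.02189 mol
Let x = n(Na2CO3), y = n(NaHCO3).
Titrant: 2x + 1y = 0.02189;  mass: 105.99x + 84.01y = 1.342
Solving, x = 8.008 × 10^-3 mol, y = 5.871 × 10^-3 mol
mass of Na2CO3 = 8.008 × 10^-3 × 105.99 = 0.8487 g
% Na2CO3 = 0.8487 / 1.342 × 100 = 63.24 %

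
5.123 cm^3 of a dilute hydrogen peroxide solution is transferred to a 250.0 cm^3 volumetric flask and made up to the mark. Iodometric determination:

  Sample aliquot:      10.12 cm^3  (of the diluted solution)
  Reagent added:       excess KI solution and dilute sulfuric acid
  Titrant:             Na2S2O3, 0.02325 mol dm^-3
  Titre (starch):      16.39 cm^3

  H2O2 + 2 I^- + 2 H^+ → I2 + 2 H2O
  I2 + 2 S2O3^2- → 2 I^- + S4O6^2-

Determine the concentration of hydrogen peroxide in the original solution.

n(S2O3^2-) = 0.01639 × 0.02325 = 3.811 × 10^-4 mol
n(I2) = n(S2O3^2-)/2 = 1.905 × 10^-4 mol
n(H2O2) in the aliquot = 1.905 × 10^-4 mol (1:1 ratio)
[H2O2]_dilute = 1.905 × 10^-4 / 0.01012 = 0.01883 mol/L
[H2O2]_original = 0.01883 × 250.0/5.123 = 0.9188 mol/L

0.9188 mol/L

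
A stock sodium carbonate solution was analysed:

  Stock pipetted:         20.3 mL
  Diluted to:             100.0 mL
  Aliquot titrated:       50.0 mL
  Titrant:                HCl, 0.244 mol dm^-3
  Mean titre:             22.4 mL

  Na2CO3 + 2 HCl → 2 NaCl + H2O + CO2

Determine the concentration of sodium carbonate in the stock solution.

0.269 mol/L

n(HCl) = 0.0224 × 0.244 = 5.47 × 10^-3 mol
From the 1:2 ratio, n(Na2CO3) in the aliquot = 1/2 × 5.47 × 10^-3 = 2.73 × 10^-3 mol
[Na2CO3]_dilute = 2.73 × 10^-3 / 0.0500 = 0.0547 mol/L
Dilution factor = 100.0 / 20.3 = 4.926
[Na2CO3]_stock = 0.0547 × 4.926 = 0.269 mol/L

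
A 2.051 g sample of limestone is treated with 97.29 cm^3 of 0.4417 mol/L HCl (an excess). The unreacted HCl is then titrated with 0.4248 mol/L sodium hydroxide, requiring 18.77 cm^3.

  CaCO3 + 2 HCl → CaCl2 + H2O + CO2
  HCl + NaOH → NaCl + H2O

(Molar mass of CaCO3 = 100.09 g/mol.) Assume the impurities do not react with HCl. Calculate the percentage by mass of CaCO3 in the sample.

85.40 %

n(HCl) added = 0.09729 × 0.4417 = 0.04297 mol
n(NaOH) used in back-titration = 0.01877 × 0.4248 = 7.973 × 10^-3 mol
n(HCl) left over = 7.973 × 10^-3 mol (1:1 ratio)
n(HCl) consumed by analyte = 0.04297 − 7.973 × 10^-3 = 0.03500 mol
From the 1:2 ratio, n(CaCO3) = 1/2 × 0.03500 = 0.01750 mol
mass of CaCO3 = 0.01750 × 100.09 = 1.752 g
% CaCO3 = 1.752 / 2.051 × 100 = 85.40 %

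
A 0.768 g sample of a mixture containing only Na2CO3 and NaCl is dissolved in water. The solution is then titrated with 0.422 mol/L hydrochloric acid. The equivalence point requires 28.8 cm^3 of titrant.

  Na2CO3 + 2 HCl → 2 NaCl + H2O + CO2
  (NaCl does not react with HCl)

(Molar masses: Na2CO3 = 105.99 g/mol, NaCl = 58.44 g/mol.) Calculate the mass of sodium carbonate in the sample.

n(HCl) = 0.0288 × 0.422 = 0.0122 mol
Let x = n(Na2CO3), y = n(NaCl).
Titrant: 2x = 0.0122;  mass: 105.99x + 58.44y = 0.768
Solving, x = 6.08 × 10^-3 mol, y = 2.12 × 10^-3 mol
mass of Na2CO3 = 6.08 × 10^-3 × 105.99 = 0.644 g

0.644 g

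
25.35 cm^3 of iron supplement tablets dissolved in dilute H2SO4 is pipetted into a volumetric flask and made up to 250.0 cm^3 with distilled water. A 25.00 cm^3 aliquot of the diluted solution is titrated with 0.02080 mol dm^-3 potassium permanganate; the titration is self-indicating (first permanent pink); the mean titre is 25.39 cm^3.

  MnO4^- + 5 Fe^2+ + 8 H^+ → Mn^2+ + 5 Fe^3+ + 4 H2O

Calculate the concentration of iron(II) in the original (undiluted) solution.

n(KMnO4) = 0.02539 × 0.02080 = 5.281 × 10^-4 mol
From the 5:1 ratio, n(Fe2+) in the aliquot = 5/1 × 5.281 × 10^-4 = 2.641 × 10^-3 mol
[Fe2+]_dilute = 2.641 × 10^-3 / 0.02500 = 0.1056 mol/L
Dilution factor = 250.0 / 25.35 = 9.862
[Fe2+]_stock = 0.1056 × 9.862 = 1.042 mol/L

1.042 mol/L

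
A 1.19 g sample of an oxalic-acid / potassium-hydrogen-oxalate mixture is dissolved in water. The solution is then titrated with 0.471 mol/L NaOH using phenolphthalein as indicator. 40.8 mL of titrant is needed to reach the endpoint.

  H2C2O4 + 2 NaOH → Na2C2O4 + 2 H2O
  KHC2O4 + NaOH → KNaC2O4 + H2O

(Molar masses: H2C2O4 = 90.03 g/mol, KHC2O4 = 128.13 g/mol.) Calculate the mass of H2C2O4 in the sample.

0.689 g

n(NaOH) = 0.0408 × 0.471 = 0.0192 mol
Let x = n(H2C2O4), y = n(KHC2O4).
Titrant: 2x + 1y = 0.0192;  mass: 90.03x + 128.13y = 1.19
Solving, x = 7.65 × 10^-3 mol, y = 3.91 × 10^-3 mol
mass of H2C2O4 = 7.65 × 10^-3 × 90.03 = 0.689 g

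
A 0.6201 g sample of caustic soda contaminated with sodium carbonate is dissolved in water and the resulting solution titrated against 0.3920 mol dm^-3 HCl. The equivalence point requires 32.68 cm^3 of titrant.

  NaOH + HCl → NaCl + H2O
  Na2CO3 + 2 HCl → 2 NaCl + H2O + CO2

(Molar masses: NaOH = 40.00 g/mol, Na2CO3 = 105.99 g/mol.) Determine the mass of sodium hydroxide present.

0.1810 g

n(HCl) = 0.03268 × 0.3920 = 0.01281 mol
Let x = n(NaOH), y = n(Na2CO3).
Titrant: 1x + 2y = 0.01281;  mass: 40.00x + 105.99y = 0.6201
Solving, x = 4.524 × 10^-3 mol, y = 4.143 × 10^-3 mol
mass of NaOH = 4.524 × 10^-3 × 40.00 = 0.1810 g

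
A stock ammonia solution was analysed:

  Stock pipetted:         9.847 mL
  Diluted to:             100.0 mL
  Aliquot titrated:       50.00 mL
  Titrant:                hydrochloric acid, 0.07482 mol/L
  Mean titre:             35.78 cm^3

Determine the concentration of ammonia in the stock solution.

0.5437 mol/L

NH3 + HCl → NH4Cl
n(HCl) = 0.03578 × 0.07482 = 2.677 × 10^-3 mol
n(NH3) in the aliquot = 2.677 × 10^-3 mol (1:1 ratio)
[NH3]_dilute = 2.677 × 10^-3 / 0.05000 = 0.05354 mol/L
Dilution factor = 100.0 / 9.847 = 10.16
[NH3]_stock = 0.05354 × 10.16 = 0.5437 mol/L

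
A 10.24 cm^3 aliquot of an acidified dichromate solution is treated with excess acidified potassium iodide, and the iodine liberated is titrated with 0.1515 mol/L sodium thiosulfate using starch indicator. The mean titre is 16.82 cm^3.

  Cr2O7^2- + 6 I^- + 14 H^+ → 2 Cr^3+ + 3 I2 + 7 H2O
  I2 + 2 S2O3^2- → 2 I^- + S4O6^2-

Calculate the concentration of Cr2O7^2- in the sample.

0.04148 mol/L

n(S2O3^2-) = 0.01682 × 0.1515 = 2.548 × 10^-3 mol
n(I2) = n(S2O3^2-)/2 = 1.274 × 10^-3 mol
From the 1:3 ratio, n(Cr2O7^2-) in the aliquot = 1/3 × 1.274 × 10^-3 = 4.247 × 10^-4 mol
[Cr2O7^2-] = 4.247 × 10^-4 / 0.01024 = 0.04148 mol/L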